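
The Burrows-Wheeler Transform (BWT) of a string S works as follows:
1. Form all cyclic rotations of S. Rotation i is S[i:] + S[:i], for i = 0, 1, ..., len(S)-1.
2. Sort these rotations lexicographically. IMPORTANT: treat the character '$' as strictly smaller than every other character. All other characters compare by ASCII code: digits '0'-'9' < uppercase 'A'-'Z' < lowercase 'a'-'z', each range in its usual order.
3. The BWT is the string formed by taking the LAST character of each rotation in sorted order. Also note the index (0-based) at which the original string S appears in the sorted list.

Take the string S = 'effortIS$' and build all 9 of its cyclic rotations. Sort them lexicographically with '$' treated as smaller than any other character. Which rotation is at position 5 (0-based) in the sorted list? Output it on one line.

All 9 rotations (rotation i = S[i:]+S[:i]):
  rot[0] = effortIS$
  rot[1] = ffortIS$e
  rot[2] = fortIS$ef
  rot[3] = ortIS$eff
  rot[4] = rtIS$effo
  rot[5] = tIS$effor
  rot[6] = IS$effort
  rot[7] = S$effortI
  rot[8] = $effortIS
Sorted (with $ < everything):
  sorted[0] = $effortIS
  sorted[1] = IS$effort
  sorted[2] = S$effortI
  sorted[3] = effortIS$
  sorted[4] = ffortIS$e
  sorted[5] = fortIS$ef
  sorted[6] = ortIS$eff
  sorted[7] = rtIS$effo
  sorted[8] = tIS$effor
sorted[5] = fortIS$ef

Answer: fortIS$ef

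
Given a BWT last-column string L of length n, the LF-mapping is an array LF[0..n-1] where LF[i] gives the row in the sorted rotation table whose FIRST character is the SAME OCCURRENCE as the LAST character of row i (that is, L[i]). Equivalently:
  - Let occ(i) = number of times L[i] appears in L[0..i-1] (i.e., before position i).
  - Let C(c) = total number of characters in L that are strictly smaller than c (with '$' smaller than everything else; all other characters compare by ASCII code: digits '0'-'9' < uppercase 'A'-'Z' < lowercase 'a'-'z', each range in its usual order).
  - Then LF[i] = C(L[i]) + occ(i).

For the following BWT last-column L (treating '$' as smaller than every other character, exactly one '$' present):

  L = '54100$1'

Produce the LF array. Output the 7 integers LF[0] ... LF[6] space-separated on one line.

Answer: 6 5 3 1 2 0 4

Derivation:
Char counts: '$':1, '0':2, '1':2, '4':1, '5':1
C (first-col start): C('$')=0, C('0')=1, C('1')=3, C('4')=5, C('5')=6
L[0]='5': occ=0, LF[0]=C('5')+0=6+0=6
L[1]='4': occ=0, LF[1]=C('4')+0=5+0=5
L[2]='1': occ=0, LF[2]=C('1')+0=3+0=3
L[3]='0': occ=0, LF[3]=C('0')+0=1+0=1
L[4]='0': occ=1, LF[4]=C('0')+1=1+1=2
L[5]='$': occ=0, LF[5]=C('$')+0=0+0=0
L[6]='1': occ=1, LF[6]=C('1')+1=3+1=4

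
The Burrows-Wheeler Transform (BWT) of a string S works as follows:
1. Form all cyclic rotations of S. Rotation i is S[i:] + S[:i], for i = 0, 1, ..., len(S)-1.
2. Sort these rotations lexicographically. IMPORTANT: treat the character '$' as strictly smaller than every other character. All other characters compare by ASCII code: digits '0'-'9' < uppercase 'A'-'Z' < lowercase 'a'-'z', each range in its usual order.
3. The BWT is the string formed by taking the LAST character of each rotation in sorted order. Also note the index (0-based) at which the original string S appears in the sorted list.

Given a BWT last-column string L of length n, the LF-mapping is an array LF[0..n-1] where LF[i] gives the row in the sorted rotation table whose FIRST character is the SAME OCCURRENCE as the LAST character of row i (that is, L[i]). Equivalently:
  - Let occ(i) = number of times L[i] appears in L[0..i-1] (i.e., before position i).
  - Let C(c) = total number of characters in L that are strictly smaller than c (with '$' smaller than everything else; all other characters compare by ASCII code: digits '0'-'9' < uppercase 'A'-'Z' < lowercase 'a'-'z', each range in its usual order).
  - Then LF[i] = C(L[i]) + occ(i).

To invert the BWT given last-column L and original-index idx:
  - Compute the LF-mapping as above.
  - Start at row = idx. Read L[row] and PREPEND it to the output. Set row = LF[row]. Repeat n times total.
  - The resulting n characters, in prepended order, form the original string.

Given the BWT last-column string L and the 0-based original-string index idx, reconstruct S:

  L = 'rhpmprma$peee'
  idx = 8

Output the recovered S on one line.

LF mapping: 11 5 8 6 9 12 7 1 0 10 2 3 4
Walk LF starting at row 8, prepending L[row]:
  step 1: row=8, L[8]='$', prepend. Next row=LF[8]=0
  step 2: row=0, L[0]='r', prepend. Next row=LF[0]=11
  step 3: row=11, L[11]='e', prepend. Next row=LF[11]=3
  step 4: row=3, L[3]='m', prepend. Next row=LF[3]=6
  step 5: row=6, L[6]='m', prepend. Next row=LF[6]=7
  step 6: row=7, L[7]='a', prepend. Next row=LF[7]=1
  step 7: row=1, L[1]='h', prepend. Next row=LF[1]=5
  step 8: row=5, L[5]='r', prepend. Next row=LF[5]=12
  step 9: row=12, L[12]='e', prepend. Next row=LF[12]=4
  step 10: row=4, L[4]='p', prepend. Next row=LF[4]=9
  step 11: row=9, L[9]='p', prepend. Next row=LF[9]=10
  step 12: row=10, L[10]='e', prepend. Next row=LF[10]=2
  step 13: row=2, L[2]='p', prepend. Next row=LF[2]=8
Reversed output: pepperhammer$

Answer: pepperhammer$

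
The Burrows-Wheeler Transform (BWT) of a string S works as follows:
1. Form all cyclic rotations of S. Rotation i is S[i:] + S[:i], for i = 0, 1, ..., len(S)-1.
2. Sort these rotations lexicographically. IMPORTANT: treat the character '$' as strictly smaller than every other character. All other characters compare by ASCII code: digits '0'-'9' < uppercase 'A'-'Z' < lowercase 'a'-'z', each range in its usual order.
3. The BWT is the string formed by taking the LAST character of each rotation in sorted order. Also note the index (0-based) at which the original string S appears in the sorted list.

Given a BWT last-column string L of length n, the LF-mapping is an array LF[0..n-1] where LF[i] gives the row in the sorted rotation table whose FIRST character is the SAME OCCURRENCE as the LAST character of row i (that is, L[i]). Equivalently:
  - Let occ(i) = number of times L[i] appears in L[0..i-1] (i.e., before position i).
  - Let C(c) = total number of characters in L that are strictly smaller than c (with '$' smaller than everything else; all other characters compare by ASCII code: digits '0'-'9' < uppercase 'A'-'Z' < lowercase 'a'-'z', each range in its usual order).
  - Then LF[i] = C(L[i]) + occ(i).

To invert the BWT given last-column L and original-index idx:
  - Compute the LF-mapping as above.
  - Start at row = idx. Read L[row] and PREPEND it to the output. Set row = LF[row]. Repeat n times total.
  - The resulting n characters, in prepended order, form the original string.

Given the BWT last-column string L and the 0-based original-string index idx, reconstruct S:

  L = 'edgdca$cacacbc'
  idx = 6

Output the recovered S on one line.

Answer: cccgacdadacbe$

Derivation:
LF mapping: 12 10 13 11 5 1 0 6 2 7 3 8 4 9
Walk LF starting at row 6, prepending L[row]:
  step 1: row=6, L[6]='$', prepend. Next row=LF[6]=0
  step 2: row=0, L[0]='e', prepend. Next row=LF[0]=12
  step 3: row=12, L[12]='b', prepend. Next row=LF[12]=4
  step 4: row=4, L[4]='c', prepend. Next row=LF[4]=5
  step 5: row=5, L[5]='a', prepend. Next row=LF[5]=1
  step 6: row=1, L[1]='d', prepend. Next row=LF[1]=10
  step 7: row=10, L[10]='a', prepend. Next row=LF[10]=3
  step 8: row=3, L[3]='d', prepend. Next row=LF[3]=11
  step 9: row=11, L[11]='c', prepend. Next row=LF[11]=8
  step 10: row=8, L[8]='a', prepend. Next row=LF[8]=2
  step 11: row=2, L[2]='g', prepend. Next row=LF[2]=13
  step 12: row=13, L[13]='c', prepend. Next row=LF[13]=9
  step 13: row=9, L[9]='c', prepend. Next row=LF[9]=7
  step 14: row=7, L[7]='c', prepend. Next row=LF[7]=6
Reversed output: cccgacdadacbe$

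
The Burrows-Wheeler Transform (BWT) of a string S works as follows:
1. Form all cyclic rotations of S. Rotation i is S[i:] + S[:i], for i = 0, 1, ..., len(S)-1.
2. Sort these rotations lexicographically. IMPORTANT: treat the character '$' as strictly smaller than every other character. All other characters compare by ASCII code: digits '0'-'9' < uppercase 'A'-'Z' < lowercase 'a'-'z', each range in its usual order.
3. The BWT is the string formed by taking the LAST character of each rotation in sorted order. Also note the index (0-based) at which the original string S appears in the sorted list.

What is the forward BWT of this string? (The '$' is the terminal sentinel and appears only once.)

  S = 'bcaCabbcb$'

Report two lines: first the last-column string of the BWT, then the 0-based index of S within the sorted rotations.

All 10 rotations (rotation i = S[i:]+S[:i]):
  rot[0] = bcaCabbcb$
  rot[1] = caCabbcb$b
  rot[2] = aCabbcb$bc
  rot[3] = Cabbcb$bca
  rot[4] = abbcb$bcaC
  rot[5] = bbcb$bcaCa
  rot[6] = bcb$bcaCab
  rot[7] = cb$bcaCabb
  rot[8] = b$bcaCabbc
  rot[9] = $bcaCabbcb
Sorted (with $ < everything):
  sorted[0] = $bcaCabbcb  (last char: 'b')
  sorted[1] = Cabbcb$bca  (last char: 'a')
  sorted[2] = aCabbcb$bc  (last char: 'c')
  sorted[3] = abbcb$bcaC  (last char: 'C')
  sorted[4] = b$bcaCabbc  (last char: 'c')
  sorted[5] = bbcb$bcaCa  (last char: 'a')
  sorted[6] = bcaCabbcb$  (last char: '$')
  sorted[7] = bcb$bcaCab  (last char: 'b')
  sorted[8] = caCabbcb$b  (last char: 'b')
  sorted[9] = cb$bcaCabb  (last char: 'b')
Last column: bacCca$bbb
Original string S is at sorted index 6

Answer: bacCca$bbb
6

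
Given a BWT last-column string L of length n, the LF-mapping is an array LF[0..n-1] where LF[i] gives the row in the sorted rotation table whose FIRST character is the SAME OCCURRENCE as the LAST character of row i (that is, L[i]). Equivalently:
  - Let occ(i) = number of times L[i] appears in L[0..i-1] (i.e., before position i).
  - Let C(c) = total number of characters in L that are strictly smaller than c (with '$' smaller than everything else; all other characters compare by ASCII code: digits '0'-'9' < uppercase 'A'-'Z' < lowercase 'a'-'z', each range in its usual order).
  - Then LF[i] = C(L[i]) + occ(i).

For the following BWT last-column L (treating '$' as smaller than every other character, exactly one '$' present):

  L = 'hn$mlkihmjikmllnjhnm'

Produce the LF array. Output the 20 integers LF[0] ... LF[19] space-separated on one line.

Char counts: '$':1, 'h':3, 'i':2, 'j':2, 'k':2, 'l':3, 'm':4, 'n':3
C (first-col start): C('$')=0, C('h')=1, C('i')=4, C('j')=6, C('k')=8, C('l')=10, C('m')=13, C('n')=17
L[0]='h': occ=0, LF[0]=C('h')+0=1+0=1
L[1]='n': occ=0, LF[1]=C('n')+0=17+0=17
L[2]='$': occ=0, LF[2]=C('$')+0=0+0=0
L[3]='m': occ=0, LF[3]=C('m')+0=13+0=13
L[4]='l': occ=0, LF[4]=C('l')+0=10+0=10
L[5]='k': occ=0, LF[5]=C('k')+0=8+0=8
L[6]='i': occ=0, LF[6]=C('i')+0=4+0=4
L[7]='h': occ=1, LF[7]=C('h')+1=1+1=2
L[8]='m': occ=1, LF[8]=C('m')+1=13+1=14
L[9]='j': occ=0, LF[9]=C('j')+0=6+0=6
L[10]='i': occ=1, LF[10]=C('i')+1=4+1=5
L[11]='k': occ=1, LF[11]=C('k')+1=8+1=9
L[12]='m': occ=2, LF[12]=C('m')+2=13+2=15
L[13]='l': occ=1, LF[13]=C('l')+1=10+1=11
L[14]='l': occ=2, LF[14]=C('l')+2=10+2=12
L[15]='n': occ=1, LF[15]=C('n')+1=17+1=18
L[16]='j': occ=1, LF[16]=C('j')+1=6+1=7
L[17]='h': occ=2, LF[17]=C('h')+2=1+2=3
L[18]='n': occ=2, LF[18]=C('n')+2=17+2=19
L[19]='m': occ=3, LF[19]=C('m')+3=13+3=16

Answer: 1 17 0 13 10 8 4 2 14 6 5 9 15 11 12 18 7 3 19 16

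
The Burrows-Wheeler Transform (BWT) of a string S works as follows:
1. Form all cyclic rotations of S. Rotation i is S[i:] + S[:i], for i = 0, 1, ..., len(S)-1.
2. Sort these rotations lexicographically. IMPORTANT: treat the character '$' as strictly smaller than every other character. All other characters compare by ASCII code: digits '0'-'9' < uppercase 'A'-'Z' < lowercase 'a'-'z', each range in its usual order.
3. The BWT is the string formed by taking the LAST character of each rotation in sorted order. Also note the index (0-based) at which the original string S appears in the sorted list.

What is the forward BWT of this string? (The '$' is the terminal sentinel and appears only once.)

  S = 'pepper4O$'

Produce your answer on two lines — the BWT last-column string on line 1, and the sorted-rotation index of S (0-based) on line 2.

Answer: Or4pp$pee
5

Derivation:
All 9 rotations (rotation i = S[i:]+S[:i]):
  rot[0] = pepper4O$
  rot[1] = epper4O$p
  rot[2] = pper4O$pe
  rot[3] = per4O$pep
  rot[4] = er4O$pepp
  rot[5] = r4O$peppe
  rot[6] = 4O$pepper
  rot[7] = O$pepper4
  rot[8] = $pepper4O
Sorted (with $ < everything):
  sorted[0] = $pepper4O  (last char: 'O')
  sorted[1] = 4O$pepper  (last char: 'r')
  sorted[2] = O$pepper4  (last char: '4')
  sorted[3] = epper4O$p  (last char: 'p')
  sorted[4] = er4O$pepp  (last char: 'p')
  sorted[5] = pepper4O$  (last char: '$')
  sorted[6] = per4O$pep  (last char: 'p')
  sorted[7] = pper4O$pe  (last char: 'e')
  sorted[8] = r4O$peppe  (last char: 'e')
Last column: Or4pp$pee
Original string S is at sorted index 5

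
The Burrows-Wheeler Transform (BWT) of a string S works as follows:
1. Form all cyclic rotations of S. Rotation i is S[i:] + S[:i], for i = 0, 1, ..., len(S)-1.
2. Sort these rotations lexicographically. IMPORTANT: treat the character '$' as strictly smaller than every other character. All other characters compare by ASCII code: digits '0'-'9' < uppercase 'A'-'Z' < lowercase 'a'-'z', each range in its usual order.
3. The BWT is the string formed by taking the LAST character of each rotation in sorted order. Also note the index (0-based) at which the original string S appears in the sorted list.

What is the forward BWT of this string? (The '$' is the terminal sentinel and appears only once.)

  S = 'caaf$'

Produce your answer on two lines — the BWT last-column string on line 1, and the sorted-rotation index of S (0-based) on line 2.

Answer: fca$a
3

Derivation:
All 5 rotations (rotation i = S[i:]+S[:i]):
  rot[0] = caaf$
  rot[1] = aaf$c
  rot[2] = af$ca
  rot[3] = f$caa
  rot[4] = $caaf
Sorted (with $ < everything):
  sorted[0] = $caaf  (last char: 'f')
  sorted[1] = aaf$c  (last char: 'c')
  sorted[2] = af$ca  (last char: 'a')
  sorted[3] = caaf$  (last char: '$')
  sorted[4] = f$caa  (last char: 'a')
Last column: fca$a
Original string S is at sorted index 3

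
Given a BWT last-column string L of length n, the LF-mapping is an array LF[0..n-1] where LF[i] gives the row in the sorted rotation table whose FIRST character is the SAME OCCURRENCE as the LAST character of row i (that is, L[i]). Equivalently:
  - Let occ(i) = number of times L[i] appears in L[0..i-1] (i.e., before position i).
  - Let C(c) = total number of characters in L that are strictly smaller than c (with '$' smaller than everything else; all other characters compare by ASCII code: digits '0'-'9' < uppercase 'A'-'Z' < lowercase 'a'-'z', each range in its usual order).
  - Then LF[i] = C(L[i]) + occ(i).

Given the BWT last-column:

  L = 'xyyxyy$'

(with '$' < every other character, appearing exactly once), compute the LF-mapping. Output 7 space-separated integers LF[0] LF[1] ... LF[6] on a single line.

Answer: 1 3 4 2 5 6 0

Derivation:
Char counts: '$':1, 'x':2, 'y':4
C (first-col start): C('$')=0, C('x')=1, C('y')=3
L[0]='x': occ=0, LF[0]=C('x')+0=1+0=1
L[1]='y': occ=0, LF[1]=C('y')+0=3+0=3
L[2]='y': occ=1, LF[2]=C('y')+1=3+1=4
L[3]='x': occ=1, LF[3]=C('x')+1=1+1=2
L[4]='y': occ=2, LF[4]=C('y')+2=3+2=5
L[5]='y': occ=3, LF[5]=C('y')+3=3+3=6
L[6]='$': occ=0, LF[6]=C('$')+0=0+0=0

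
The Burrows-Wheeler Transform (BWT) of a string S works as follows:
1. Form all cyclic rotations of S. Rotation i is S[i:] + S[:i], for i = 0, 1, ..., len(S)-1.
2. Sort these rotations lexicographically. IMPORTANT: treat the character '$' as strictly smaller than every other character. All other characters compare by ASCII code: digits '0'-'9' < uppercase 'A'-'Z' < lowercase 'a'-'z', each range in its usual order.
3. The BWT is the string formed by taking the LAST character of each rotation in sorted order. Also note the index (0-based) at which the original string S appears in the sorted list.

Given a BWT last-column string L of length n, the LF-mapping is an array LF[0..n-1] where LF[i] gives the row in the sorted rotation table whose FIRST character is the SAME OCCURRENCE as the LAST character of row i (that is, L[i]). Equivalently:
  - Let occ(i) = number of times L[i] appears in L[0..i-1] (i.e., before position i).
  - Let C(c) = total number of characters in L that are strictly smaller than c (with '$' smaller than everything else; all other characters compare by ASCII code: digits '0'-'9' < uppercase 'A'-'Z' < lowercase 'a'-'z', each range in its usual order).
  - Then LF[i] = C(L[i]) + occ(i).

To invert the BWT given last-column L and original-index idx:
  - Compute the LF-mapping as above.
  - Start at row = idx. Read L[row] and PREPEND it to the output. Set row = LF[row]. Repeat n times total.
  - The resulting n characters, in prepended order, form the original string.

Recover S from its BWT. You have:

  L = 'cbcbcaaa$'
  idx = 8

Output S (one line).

LF mapping: 6 4 7 5 8 1 2 3 0
Walk LF starting at row 8, prepending L[row]:
  step 1: row=8, L[8]='$', prepend. Next row=LF[8]=0
  step 2: row=0, L[0]='c', prepend. Next row=LF[0]=6
  step 3: row=6, L[6]='a', prepend. Next row=LF[6]=2
  step 4: row=2, L[2]='c', prepend. Next row=LF[2]=7
  step 5: row=7, L[7]='a', prepend. Next row=LF[7]=3
  step 6: row=3, L[3]='b', prepend. Next row=LF[3]=5
  step 7: row=5, L[5]='a', prepend. Next row=LF[5]=1
  step 8: row=1, L[1]='b', prepend. Next row=LF[1]=4
  step 9: row=4, L[4]='c', prepend. Next row=LF[4]=8
Reversed output: cbabacac$

Answer: cbabacac$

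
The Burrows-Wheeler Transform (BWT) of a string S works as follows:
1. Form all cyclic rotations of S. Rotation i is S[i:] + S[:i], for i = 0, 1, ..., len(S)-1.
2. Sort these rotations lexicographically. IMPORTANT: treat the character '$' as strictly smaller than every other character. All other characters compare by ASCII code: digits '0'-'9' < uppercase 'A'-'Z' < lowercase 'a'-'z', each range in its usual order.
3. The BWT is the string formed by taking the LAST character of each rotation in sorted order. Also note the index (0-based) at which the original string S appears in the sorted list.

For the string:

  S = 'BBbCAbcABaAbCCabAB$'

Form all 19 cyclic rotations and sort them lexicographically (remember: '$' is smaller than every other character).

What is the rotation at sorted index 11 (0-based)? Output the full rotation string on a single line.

Answer: CabAB$BBbCAbcABaAbC

Derivation:
All 19 rotations (rotation i = S[i:]+S[:i]):
  rot[0] = BBbCAbcABaAbCCabAB$
  rot[1] = BbCAbcABaAbCCabAB$B
  rot[2] = bCAbcABaAbCCabAB$BB
  rot[3] = CAbcABaAbCCabAB$BBb
  rot[4] = AbcABaAbCCabAB$BBbC
  rot[5] = bcABaAbCCabAB$BBbCA
  rot[6] = cABaAbCCabAB$BBbCAb
  rot[7] = ABaAbCCabAB$BBbCAbc
  rot[8] = BaAbCCabAB$BBbCAbcA
  rot[9] = aAbCCabAB$BBbCAbcAB
  rot[10] = AbCCabAB$BBbCAbcABa
  rot[11] = bCCabAB$BBbCAbcABaA
  rot[12] = CCabAB$BBbCAbcABaAb
  rot[13] = CabAB$BBbCAbcABaAbC
  rot[14] = abAB$BBbCAbcABaAbCC
  rot[15] = bAB$BBbCAbcABaAbCCa
  rot[16] = AB$BBbCAbcABaAbCCab
  rot[17] = B$BBbCAbcABaAbCCabA
  rot[18] = $BBbCAbcABaAbCCabAB
Sorted (with $ < everything):
  sorted[0] = $BBbCAbcABaAbCCabAB
  sorted[1] = AB$BBbCAbcABaAbCCab
  sorted[2] = ABaAbCCabAB$BBbCAbc
  sorted[3] = AbCCabAB$BBbCAbcABa
  sorted[4] = AbcABaAbCCabAB$BBbC
  sorted[5] = B$BBbCAbcABaAbCCabA
  sorted[6] = BBbCAbcABaAbCCabAB$
  sorted[7] = BaAbCCabAB$BBbCAbcA
  sorted[8] = BbCAbcABaAbCCabAB$B
  sorted[9] = CAbcABaAbCCabAB$BBb
  sorted[10] = CCabAB$BBbCAbcABaAb
  sorted[11] = CabAB$BBbCAbcABaAbC
  sorted[12] = aAbCCabAB$BBbCAbcAB
  sorted[13] = abAB$BBbCAbcABaAbCC
  sorted[14] = bAB$BBbCAbcABaAbCCa
  sorted[15] = bCAbcABaAbCCabAB$BB
  sorted[16] = bCCabAB$BBbCAbcABaA
  sorted[17] = bcABaAbCCabAB$BBbCA
  sorted[18] = cABaAbCCabAB$BBbCAb
sorted[11] = CabAB$BBbCAbcABaAbC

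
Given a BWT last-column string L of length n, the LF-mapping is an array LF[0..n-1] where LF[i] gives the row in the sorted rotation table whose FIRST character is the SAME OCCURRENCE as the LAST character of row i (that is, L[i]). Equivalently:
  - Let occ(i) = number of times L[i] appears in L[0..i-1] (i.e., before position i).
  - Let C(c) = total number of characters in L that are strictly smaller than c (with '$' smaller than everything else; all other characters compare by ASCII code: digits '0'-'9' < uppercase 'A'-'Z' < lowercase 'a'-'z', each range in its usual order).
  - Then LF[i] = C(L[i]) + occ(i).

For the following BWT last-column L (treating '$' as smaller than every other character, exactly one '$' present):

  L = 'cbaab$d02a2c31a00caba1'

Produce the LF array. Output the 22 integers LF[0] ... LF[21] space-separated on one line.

Answer: 18 15 9 10 16 0 21 1 6 11 7 19 8 4 12 2 3 20 13 17 14 5

Derivation:
Char counts: '$':1, '0':3, '1':2, '2':2, '3':1, 'a':6, 'b':3, 'c':3, 'd':1
C (first-col start): C('$')=0, C('0')=1, C('1')=4, C('2')=6, C('3')=8, C('a')=9, C('b')=15, C('c')=18, C('d')=21
L[0]='c': occ=0, LF[0]=C('c')+0=18+0=18
L[1]='b': occ=0, LF[1]=C('b')+0=15+0=15
L[2]='a': occ=0, LF[2]=C('a')+0=9+0=9
L[3]='a': occ=1, LF[3]=C('a')+1=9+1=10
L[4]='b': occ=1, LF[4]=C('b')+1=15+1=16
L[5]='$': occ=0, LF[5]=C('$')+0=0+0=0
L[6]='d': occ=0, LF[6]=C('d')+0=21+0=21
L[7]='0': occ=0, LF[7]=C('0')+0=1+0=1
L[8]='2': occ=0, LF[8]=C('2')+0=6+0=6
L[9]='a': occ=2, LF[9]=C('a')+2=9+2=11
L[10]='2': occ=1, LF[10]=C('2')+1=6+1=7
L[11]='c': occ=1, LF[11]=C('c')+1=18+1=19
L[12]='3': occ=0, LF[12]=C('3')+0=8+0=8
L[13]='1': occ=0, LF[13]=C('1')+0=4+0=4
L[14]='a': occ=3, LF[14]=C('a')+3=9+3=12
L[15]='0': occ=1, LF[15]=C('0')+1=1+1=2
L[16]='0': occ=2, LF[16]=C('0')+2=1+2=3
L[17]='c': occ=2, LF[17]=C('c')+2=18+2=20
L[18]='a': occ=4, LF[18]=C('a')+4=9+4=13
L[19]='b': occ=2, LF[19]=C('b')+2=15+2=17
L[20]='a': occ=5, LF[20]=C('a')+5=9+5=14
L[21]='1': occ=1, LF[21]=C('1')+1=4+1=5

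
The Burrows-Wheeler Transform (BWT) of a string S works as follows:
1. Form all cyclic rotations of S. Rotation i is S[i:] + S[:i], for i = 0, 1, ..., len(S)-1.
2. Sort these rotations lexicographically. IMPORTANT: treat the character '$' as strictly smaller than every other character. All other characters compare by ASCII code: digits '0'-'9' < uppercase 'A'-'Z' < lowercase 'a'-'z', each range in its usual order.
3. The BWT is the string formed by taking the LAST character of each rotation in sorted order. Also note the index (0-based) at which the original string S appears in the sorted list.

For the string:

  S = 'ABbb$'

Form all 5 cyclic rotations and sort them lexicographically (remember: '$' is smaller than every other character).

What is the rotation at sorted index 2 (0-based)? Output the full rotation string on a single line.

Answer: Bbb$A

Derivation:
All 5 rotations (rotation i = S[i:]+S[:i]):
  rot[0] = ABbb$
  rot[1] = Bbb$A
  rot[2] = bb$AB
  rot[3] = b$ABb
  rot[4] = $ABbb
Sorted (with $ < everything):
  sorted[0] = $ABbb
  sorted[1] = ABbb$
  sorted[2] = Bbb$A
  sorted[3] = b$ABb
  sorted[4] = bb$AB
sorted[2] = Bbb$A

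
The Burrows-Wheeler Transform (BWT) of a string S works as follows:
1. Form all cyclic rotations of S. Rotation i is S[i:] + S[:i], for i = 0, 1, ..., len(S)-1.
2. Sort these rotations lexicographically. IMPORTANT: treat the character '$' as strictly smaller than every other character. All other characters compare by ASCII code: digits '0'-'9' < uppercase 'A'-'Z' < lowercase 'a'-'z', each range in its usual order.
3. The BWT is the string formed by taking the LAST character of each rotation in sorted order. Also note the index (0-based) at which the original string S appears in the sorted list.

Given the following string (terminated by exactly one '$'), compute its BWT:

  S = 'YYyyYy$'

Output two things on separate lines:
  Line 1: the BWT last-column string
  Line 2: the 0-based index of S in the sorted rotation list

All 7 rotations (rotation i = S[i:]+S[:i]):
  rot[0] = YYyyYy$
  rot[1] = YyyYy$Y
  rot[2] = yyYy$YY
  rot[3] = yYy$YYy
  rot[4] = Yy$YYyy
  rot[5] = y$YYyyY
  rot[6] = $YYyyYy
Sorted (with $ < everything):
  sorted[0] = $YYyyYy  (last char: 'y')
  sorted[1] = YYyyYy$  (last char: '$')
  sorted[2] = Yy$YYyy  (last char: 'y')
  sorted[3] = YyyYy$Y  (last char: 'Y')
  sorted[4] = y$YYyyY  (last char: 'Y')
  sorted[5] = yYy$YYy  (last char: 'y')
  sorted[6] = yyYy$YY  (last char: 'Y')
Last column: y$yYYyY
Original string S is at sorted index 1

Answer: y$yYYyY
1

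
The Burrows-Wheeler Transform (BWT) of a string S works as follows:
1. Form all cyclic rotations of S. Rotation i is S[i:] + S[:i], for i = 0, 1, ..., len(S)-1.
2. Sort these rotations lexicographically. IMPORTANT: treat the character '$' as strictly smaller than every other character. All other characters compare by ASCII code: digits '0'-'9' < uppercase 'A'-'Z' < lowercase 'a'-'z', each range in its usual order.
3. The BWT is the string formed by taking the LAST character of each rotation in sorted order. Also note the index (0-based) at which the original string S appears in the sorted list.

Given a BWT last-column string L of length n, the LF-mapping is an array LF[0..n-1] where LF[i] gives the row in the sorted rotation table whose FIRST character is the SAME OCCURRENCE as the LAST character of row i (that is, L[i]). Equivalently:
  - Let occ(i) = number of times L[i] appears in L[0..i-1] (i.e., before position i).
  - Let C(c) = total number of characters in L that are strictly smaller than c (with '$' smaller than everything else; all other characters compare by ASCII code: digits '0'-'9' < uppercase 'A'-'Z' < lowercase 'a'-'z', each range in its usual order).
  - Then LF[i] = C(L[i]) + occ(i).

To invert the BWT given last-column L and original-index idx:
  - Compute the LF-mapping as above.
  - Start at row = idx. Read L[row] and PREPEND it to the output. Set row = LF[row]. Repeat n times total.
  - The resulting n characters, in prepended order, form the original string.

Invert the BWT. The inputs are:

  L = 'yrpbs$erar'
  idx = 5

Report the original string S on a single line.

Answer: raspberry$

Derivation:
LF mapping: 9 5 4 2 8 0 3 6 1 7
Walk LF starting at row 5, prepending L[row]:
  step 1: row=5, L[5]='$', prepend. Next row=LF[5]=0
  step 2: row=0, L[0]='y', prepend. Next row=LF[0]=9
  step 3: row=9, L[9]='r', prepend. Next row=LF[9]=7
  step 4: row=7, L[7]='r', prepend. Next row=LF[7]=6
  step 5: row=6, L[6]='e', prepend. Next row=LF[6]=3
  step 6: row=3, L[3]='b', prepend. Next row=LF[3]=2
  step 7: row=2, L[2]='p', prepend. Next row=LF[2]=4
  step 8: row=4, L[4]='s', prepend. Next row=LF[4]=8
  step 9: row=8, L[8]='a', prepend. Next row=LF[8]=1
  step 10: row=1, L[1]='r', prepend. Next row=LF[1]=5
Reversed output: raspberry$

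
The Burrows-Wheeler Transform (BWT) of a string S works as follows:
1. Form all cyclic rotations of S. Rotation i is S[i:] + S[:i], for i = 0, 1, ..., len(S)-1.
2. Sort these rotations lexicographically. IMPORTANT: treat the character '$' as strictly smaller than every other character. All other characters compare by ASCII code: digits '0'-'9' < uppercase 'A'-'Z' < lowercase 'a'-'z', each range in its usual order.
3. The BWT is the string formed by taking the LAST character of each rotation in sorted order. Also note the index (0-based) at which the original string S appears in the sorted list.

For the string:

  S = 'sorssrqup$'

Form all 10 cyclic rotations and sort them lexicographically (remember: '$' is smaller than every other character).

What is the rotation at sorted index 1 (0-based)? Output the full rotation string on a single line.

All 10 rotations (rotation i = S[i:]+S[:i]):
  rot[0] = sorssrqup$
  rot[1] = orssrqup$s
  rot[2] = rssrqup$so
  rot[3] = ssrqup$sor
  rot[4] = srqup$sors
  rot[5] = rqup$sorss
  rot[6] = qup$sorssr
  rot[7] = up$sorssrq
  rot[8] = p$sorssrqu
  rot[9] = $sorssrqup
Sorted (with $ < everything):
  sorted[0] = $sorssrqup
  sorted[1] = orssrqup$s
  sorted[2] = p$sorssrqu
  sorted[3] = qup$sorssr
  sorted[4] = rqup$sorss
  sorted[5] = rssrqup$so
  sorted[6] = sorssrqup$
  sorted[7] = srqup$sors
  sorted[8] = ssrqup$sor
  sorted[9] = up$sorssrq
sorted[1] = orssrqup$s

Answer: orssrqup$s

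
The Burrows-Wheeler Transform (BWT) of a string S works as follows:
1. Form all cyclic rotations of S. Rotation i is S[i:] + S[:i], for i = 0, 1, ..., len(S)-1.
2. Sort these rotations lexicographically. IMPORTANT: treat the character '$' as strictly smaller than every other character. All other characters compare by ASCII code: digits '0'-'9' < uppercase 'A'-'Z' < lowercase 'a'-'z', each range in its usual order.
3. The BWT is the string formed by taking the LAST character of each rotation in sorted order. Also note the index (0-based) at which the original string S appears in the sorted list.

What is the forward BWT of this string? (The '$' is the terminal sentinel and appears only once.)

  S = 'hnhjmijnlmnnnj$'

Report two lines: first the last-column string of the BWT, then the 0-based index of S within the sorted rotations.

Answer: jn$mnhinjlhnjnm
2

Derivation:
All 15 rotations (rotation i = S[i:]+S[:i]):
  rot[0] = hnhjmijnlmnnnj$
  rot[1] = nhjmijnlmnnnj$h
  rot[2] = hjmijnlmnnnj$hn
  rot[3] = jmijnlmnnnj$hnh
  rot[4] = mijnlmnnnj$hnhj
  rot[5] = ijnlmnnnj$hnhjm
  rot[6] = jnlmnnnj$hnhjmi
  rot[7] = nlmnnnj$hnhjmij
  rot[8] = lmnnnj$hnhjmijn
  rot[9] = mnnnj$hnhjmijnl
  rot[10] = nnnj$hnhjmijnlm
  rot[11] = nnj$hnhjmijnlmn
  rot[12] = nj$hnhjmijnlmnn
  rot[13] = j$hnhjmijnlmnnn
  rot[14] = $hnhjmijnlmnnnj
Sorted (with $ < everything):
  sorted[0] = $hnhjmijnlmnnnj  (last char: 'j')
  sorted[1] = hjmijnlmnnnj$hn  (last char: 'n')
  sorted[2] = hnhjmijnlmnnnj$  (last char: '$')
  sorted[3] = ijnlmnnnj$hnhjm  (last char: 'm')
  sorted[4] = j$hnhjmijnlmnnn  (last char: 'n')
  sorted[5] = jmijnlmnnnj$hnh  (last char: 'h')
  sorted[6] = jnlmnnnj$hnhjmi  (last char: 'i')
  sorted[7] = lmnnnj$hnhjmijn  (last char: 'n')
  sorted[8] = mijnlmnnnj$hnhj  (last char: 'j')
  sorted[9] = mnnnj$hnhjmijnl  (last char: 'l')
  sorted[10] = nhjmijnlmnnnj$h  (last char: 'h')
  sorted[11] = nj$hnhjmijnlmnn  (last char: 'n')
  sorted[12] = nlmnnnj$hnhjmij  (last char: 'j')
  sorted[13] = nnj$hnhjmijnlmn  (last char: 'n')
  sorted[14] = nnnj$hnhjmijnlm  (last char: 'm')
Last column: jn$mnhinjlhnjnm
Original string S is at sorted index 2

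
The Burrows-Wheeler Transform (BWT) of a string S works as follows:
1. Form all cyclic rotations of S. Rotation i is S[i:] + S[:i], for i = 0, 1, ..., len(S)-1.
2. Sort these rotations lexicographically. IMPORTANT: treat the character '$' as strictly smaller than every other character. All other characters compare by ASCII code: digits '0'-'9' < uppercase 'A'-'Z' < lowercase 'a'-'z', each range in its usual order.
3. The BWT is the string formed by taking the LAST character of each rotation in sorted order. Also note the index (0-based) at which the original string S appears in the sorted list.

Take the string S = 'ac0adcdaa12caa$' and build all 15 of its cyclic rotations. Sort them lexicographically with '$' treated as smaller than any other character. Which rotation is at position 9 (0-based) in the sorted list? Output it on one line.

Answer: adcdaa12caa$ac0

Derivation:
All 15 rotations (rotation i = S[i:]+S[:i]):
  rot[0] = ac0adcdaa12caa$
  rot[1] = c0adcdaa12caa$a
  rot[2] = 0adcdaa12caa$ac
  rot[3] = adcdaa12caa$ac0
  rot[4] = dcdaa12caa$ac0a
  rot[5] = cdaa12caa$ac0ad
  rot[6] = daa12caa$ac0adc
  rot[7] = aa12caa$ac0adcd
  rot[8] = a12caa$ac0adcda
  rot[9] = 12caa$ac0adcdaa
  rot[10] = 2caa$ac0adcdaa1
  rot[11] = caa$ac0adcdaa12
  rot[12] = aa$ac0adcdaa12c
  rot[13] = a$ac0adcdaa12ca
  rot[14] = $ac0adcdaa12caa
Sorted (with $ < everything):
  sorted[0] = $ac0adcdaa12caa
  sorted[1] = 0adcdaa12caa$ac
  sorted[2] = 12caa$ac0adcdaa
  sorted[3] = 2caa$ac0adcdaa1
  sorted[4] = a$ac0adcdaa12ca
  sorted[5] = a12caa$ac0adcda
  sorted[6] = aa$ac0adcdaa12c
  sorted[7] = aa12caa$ac0adcd
  sorted[8] = ac0adcdaa12caa$
  sorted[9] = adcdaa12caa$ac0
  sorted[10] = c0adcdaa12caa$a
  sorted[11] = caa$ac0adcdaa12
  sorted[12] = cdaa12caa$ac0ad
  sorted[13] = daa12caa$ac0adc
  sorted[14] = dcdaa12caa$ac0a
sorted[9] = adcdaa12caa$ac0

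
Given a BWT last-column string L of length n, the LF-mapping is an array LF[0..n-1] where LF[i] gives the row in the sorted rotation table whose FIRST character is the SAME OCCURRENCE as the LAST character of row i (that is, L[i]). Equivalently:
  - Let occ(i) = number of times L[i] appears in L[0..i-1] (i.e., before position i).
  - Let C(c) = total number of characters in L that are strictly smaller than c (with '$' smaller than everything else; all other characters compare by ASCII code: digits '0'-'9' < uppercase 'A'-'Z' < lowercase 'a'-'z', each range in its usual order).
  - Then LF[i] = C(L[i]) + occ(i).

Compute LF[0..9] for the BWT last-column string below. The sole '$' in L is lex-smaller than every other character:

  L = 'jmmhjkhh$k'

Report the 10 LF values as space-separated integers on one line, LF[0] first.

Char counts: '$':1, 'h':3, 'j':2, 'k':2, 'm':2
C (first-col start): C('$')=0, C('h')=1, C('j')=4, C('k')=6, C('m')=8
L[0]='j': occ=0, LF[0]=C('j')+0=4+0=4
L[1]='m': occ=0, LF[1]=C('m')+0=8+0=8
L[2]='m': occ=1, LF[2]=C('m')+1=8+1=9
L[3]='h': occ=0, LF[3]=C('h')+0=1+0=1
L[4]='j': occ=1, LF[4]=C('j')+1=4+1=5
L[5]='k': occ=0, LF[5]=C('k')+0=6+0=6
L[6]='h': occ=1, LF[6]=C('h')+1=1+1=2
L[7]='h': occ=2, LF[7]=C('h')+2=1+2=3
L[8]='$': occ=0, LF[8]=C('$')+0=0+0=0
L[9]='k': occ=1, LF[9]=C('k')+1=6+1=7

Answer: 4 8 9 1 5 6 2 3 0 7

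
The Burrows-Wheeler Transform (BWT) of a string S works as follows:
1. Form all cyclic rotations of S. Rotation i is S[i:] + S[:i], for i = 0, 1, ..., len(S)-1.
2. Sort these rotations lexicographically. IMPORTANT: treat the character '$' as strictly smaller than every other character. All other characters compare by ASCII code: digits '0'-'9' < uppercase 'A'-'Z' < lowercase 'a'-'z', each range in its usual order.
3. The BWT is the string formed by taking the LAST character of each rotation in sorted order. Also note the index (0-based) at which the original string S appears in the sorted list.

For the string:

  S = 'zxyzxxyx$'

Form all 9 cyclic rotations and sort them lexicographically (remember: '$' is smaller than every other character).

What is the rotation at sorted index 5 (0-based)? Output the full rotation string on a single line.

All 9 rotations (rotation i = S[i:]+S[:i]):
  rot[0] = zxyzxxyx$
  rot[1] = xyzxxyx$z
  rot[2] = yzxxyx$zx
  rot[3] = zxxyx$zxy
  rot[4] = xxyx$zxyz
  rot[5] = xyx$zxyzx
  rot[6] = yx$zxyzxx
  rot[7] = x$zxyzxxy
  rot[8] = $zxyzxxyx
Sorted (with $ < everything):
  sorted[0] = $zxyzxxyx
  sorted[1] = x$zxyzxxy
  sorted[2] = xxyx$zxyz
  sorted[3] = xyx$zxyzx
  sorted[4] = xyzxxyx$z
  sorted[5] = yx$zxyzxx
  sorted[6] = yzxxyx$zx
  sorted[7] = zxxyx$zxy
  sorted[8] = zxyzxxyx$
sorted[5] = yx$zxyzxx

Answer: yx$zxyzxx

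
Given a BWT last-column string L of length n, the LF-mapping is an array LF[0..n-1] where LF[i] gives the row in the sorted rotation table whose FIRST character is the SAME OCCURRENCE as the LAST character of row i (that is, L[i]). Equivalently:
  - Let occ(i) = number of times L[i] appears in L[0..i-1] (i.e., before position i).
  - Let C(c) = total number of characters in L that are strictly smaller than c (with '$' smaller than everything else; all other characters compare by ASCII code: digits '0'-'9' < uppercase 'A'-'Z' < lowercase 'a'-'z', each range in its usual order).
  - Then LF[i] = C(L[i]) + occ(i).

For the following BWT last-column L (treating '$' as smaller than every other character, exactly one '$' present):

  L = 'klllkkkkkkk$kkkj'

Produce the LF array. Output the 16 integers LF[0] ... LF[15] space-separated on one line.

Answer: 2 13 14 15 3 4 5 6 7 8 9 0 10 11 12 1

Derivation:
Char counts: '$':1, 'j':1, 'k':11, 'l':3
C (first-col start): C('$')=0, C('j')=1, C('k')=2, C('l')=13
L[0]='k': occ=0, LF[0]=C('k')+0=2+0=2
L[1]='l': occ=0, LF[1]=C('l')+0=13+0=13
L[2]='l': occ=1, LF[2]=C('l')+1=13+1=14
L[3]='l': occ=2, LF[3]=C('l')+2=13+2=15
L[4]='k': occ=1, LF[4]=C('k')+1=2+1=3
L[5]='k': occ=2, LF[5]=C('k')+2=2+2=4
L[6]='k': occ=3, LF[6]=C('k')+3=2+3=5
L[7]='k': occ=4, LF[7]=C('k')+4=2+4=6
L[8]='k': occ=5, LF[8]=C('k')+5=2+5=7
L[9]='k': occ=6, LF[9]=C('k')+6=2+6=8
L[10]='k': occ=7, LF[10]=C('k')+7=2+7=9
L[11]='$': occ=0, LF[11]=C('$')+0=0+0=0
L[12]='k': occ=8, LF[12]=C('k')+8=2+8=10
L[13]='k': occ=9, LF[13]=C('k')+9=2+9=11
L[14]='k': occ=10, LF[14]=C('k')+10=2+10=12
L[15]='j': occ=0, LF[15]=C('j')+0=1+0=1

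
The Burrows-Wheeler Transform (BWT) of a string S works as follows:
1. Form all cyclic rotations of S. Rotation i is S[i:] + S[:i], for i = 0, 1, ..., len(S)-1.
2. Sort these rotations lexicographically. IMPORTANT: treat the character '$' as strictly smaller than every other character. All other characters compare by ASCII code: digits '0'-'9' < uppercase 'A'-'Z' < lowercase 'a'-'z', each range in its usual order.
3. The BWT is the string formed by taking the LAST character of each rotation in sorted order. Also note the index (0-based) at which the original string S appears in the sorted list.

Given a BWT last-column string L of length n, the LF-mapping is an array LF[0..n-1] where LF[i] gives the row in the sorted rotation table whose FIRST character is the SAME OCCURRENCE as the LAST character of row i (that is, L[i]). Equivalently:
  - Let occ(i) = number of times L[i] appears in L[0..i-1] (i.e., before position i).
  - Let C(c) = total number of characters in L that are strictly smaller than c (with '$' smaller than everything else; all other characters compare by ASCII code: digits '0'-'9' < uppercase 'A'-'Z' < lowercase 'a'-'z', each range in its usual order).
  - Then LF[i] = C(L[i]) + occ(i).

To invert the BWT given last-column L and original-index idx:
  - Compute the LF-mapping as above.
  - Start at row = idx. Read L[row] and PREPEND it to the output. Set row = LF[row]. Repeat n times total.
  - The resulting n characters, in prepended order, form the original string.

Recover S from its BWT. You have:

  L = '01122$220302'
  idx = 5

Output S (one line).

LF mapping: 1 4 5 6 7 0 8 9 2 11 3 10
Walk LF starting at row 5, prepending L[row]:
  step 1: row=5, L[5]='$', prepend. Next row=LF[5]=0
  step 2: row=0, L[0]='0', prepend. Next row=LF[0]=1
  step 3: row=1, L[1]='1', prepend. Next row=LF[1]=4
  step 4: row=4, L[4]='2', prepend. Next row=LF[4]=7
  step 5: row=7, L[7]='2', prepend. Next row=LF[7]=9
  step 6: row=9, L[9]='3', prepend. Next row=LF[9]=11
  step 7: row=11, L[11]='2', prepend. Next row=LF[11]=10
  step 8: row=10, L[10]='0', prepend. Next row=LF[10]=3
  step 9: row=3, L[3]='2', prepend. Next row=LF[3]=6
  step 10: row=6, L[6]='2', prepend. Next row=LF[6]=8
  step 11: row=8, L[8]='0', prepend. Next row=LF[8]=2
  step 12: row=2, L[2]='1', prepend. Next row=LF[2]=5
Reversed output: 10220232210$

Answer: 10220232210$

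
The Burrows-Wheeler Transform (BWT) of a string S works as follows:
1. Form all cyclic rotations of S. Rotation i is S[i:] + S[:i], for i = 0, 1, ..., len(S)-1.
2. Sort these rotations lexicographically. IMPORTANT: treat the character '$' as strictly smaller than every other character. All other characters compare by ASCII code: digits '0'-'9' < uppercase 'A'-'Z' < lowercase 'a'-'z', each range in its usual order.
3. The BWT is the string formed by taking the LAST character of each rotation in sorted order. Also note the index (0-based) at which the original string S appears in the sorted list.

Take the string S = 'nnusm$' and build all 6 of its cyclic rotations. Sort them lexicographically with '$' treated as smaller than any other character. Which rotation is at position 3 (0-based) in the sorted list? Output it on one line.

All 6 rotations (rotation i = S[i:]+S[:i]):
  rot[0] = nnusm$
  rot[1] = nusm$n
  rot[2] = usm$nn
  rot[3] = sm$nnu
  rot[4] = m$nnus
  rot[5] = $nnusm
Sorted (with $ < everything):
  sorted[0] = $nnusm
  sorted[1] = m$nnus
  sorted[2] = nnusm$
  sorted[3] = nusm$n
  sorted[4] = sm$nnu
  sorted[5] = usm$nn
sorted[3] = nusm$n

Answer: nusm$n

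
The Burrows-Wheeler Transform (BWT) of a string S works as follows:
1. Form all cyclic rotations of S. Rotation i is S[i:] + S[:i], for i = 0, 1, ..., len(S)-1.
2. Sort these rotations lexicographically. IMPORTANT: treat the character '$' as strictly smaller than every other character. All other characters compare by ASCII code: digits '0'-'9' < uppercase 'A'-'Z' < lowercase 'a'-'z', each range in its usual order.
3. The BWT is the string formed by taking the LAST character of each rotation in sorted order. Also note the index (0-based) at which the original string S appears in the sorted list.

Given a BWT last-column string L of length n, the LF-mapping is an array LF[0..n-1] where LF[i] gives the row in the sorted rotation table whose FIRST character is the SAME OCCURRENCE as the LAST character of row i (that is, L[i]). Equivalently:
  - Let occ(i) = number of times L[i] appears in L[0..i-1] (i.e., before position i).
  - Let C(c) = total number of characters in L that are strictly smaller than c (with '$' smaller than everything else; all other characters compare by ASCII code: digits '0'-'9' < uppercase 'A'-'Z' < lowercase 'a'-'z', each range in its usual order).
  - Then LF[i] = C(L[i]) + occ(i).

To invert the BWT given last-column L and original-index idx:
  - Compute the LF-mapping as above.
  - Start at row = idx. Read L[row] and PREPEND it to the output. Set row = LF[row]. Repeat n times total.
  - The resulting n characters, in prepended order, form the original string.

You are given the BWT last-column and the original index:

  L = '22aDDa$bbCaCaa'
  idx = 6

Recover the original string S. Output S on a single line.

Answer: DCabaDCaaba22$

Derivation:
LF mapping: 1 2 7 5 6 8 0 12 13 3 9 4 10 11
Walk LF starting at row 6, prepending L[row]:
  step 1: row=6, L[6]='$', prepend. Next row=LF[6]=0
  step 2: row=0, L[0]='2', prepend. Next row=LF[0]=1
  step 3: row=1, L[1]='2', prepend. Next row=LF[1]=2
  step 4: row=2, L[2]='a', prepend. Next row=LF[2]=7
  step 5: row=7, L[7]='b', prepend. Next row=LF[7]=12
  step 6: row=12, L[12]='a', prepend. Next row=LF[12]=10
  step 7: row=10, L[10]='a', prepend. Next row=LF[10]=9
  step 8: row=9, L[9]='C', prepend. Next row=LF[9]=3
  step 9: row=3, L[3]='D', prepend. Next row=LF[3]=5
  step 10: row=5, L[5]='a', prepend. Next row=LF[5]=8
  step 11: row=8, L[8]='b', prepend. Next row=LF[8]=13
  step 12: row=13, L[13]='a', prepend. Next row=LF[13]=11
  step 13: row=11, L[11]='C', prepend. Next row=LF[11]=4
  step 14: row=4, L[4]='D', prepend. Next row=LF[4]=6
Reversed output: DCabaDCaaba22$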